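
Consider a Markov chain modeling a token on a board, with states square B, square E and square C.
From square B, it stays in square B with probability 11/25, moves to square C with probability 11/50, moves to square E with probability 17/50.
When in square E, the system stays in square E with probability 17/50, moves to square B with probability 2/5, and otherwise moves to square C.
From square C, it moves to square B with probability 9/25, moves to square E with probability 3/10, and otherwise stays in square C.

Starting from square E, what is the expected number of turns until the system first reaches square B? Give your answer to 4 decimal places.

2.5727

Let t(s) be the expected number of turns to first reach square B from state s, with t(square B) = 0. Conditioning on the first turn:
t(square E) = 1 + 0.34·t(square E) + 0.26·t(square C)
t(square C) = 1 + 0.3·t(square E) + 0.34·t(square C)
Solving: t(square E) = 2.5727, t(square C) = 2.6846.
Expected turns from square E to square B: 2.5727.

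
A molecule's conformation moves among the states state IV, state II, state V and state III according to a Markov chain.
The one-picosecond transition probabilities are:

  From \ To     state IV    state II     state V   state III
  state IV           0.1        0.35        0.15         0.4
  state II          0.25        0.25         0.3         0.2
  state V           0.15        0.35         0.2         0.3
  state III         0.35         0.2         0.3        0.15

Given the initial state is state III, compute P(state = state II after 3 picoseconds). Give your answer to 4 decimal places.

0.2754

Propagate the distribution vector 3 picoseconds from state III.
After 0 picoseconds: (0.0000, 0.0000, 0.0000, 1.0000)
After 1 picosecond: (0.3500, 0.2000, 0.3000, 0.1500)
After 2 picoseconds: (0.1825, 0.3075, 0.2175, 0.2925)
After 3 picoseconds: (0.2301, 0.2754, 0.2509, 0.2436)
P(in state II after 3 picoseconds) = 0.2754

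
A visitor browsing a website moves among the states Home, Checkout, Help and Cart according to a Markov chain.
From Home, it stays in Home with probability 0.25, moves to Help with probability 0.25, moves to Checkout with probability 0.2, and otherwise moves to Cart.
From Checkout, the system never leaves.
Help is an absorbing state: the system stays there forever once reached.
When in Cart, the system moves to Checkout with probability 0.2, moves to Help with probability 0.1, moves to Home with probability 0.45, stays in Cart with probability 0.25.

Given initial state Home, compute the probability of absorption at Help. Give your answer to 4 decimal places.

0.5088

Let h(s) be the probability of absorption at Help starting from transient state s. Then h(Help) = 1 and h(Checkout) = 0. By first-step analysis:
h(Home) = 0.25·h(Home) + 0.2·0 + 0.25·1 + 0.3·h(Cart)
h(Cart) = 0.45·h(Home) + 0.2·0 + 0.1·1 + 0.25·h(Cart)
Solving: h(Home) = 0.5088, h(Cart) = 0.4386.
Starting from Home, the probability is 0.5088.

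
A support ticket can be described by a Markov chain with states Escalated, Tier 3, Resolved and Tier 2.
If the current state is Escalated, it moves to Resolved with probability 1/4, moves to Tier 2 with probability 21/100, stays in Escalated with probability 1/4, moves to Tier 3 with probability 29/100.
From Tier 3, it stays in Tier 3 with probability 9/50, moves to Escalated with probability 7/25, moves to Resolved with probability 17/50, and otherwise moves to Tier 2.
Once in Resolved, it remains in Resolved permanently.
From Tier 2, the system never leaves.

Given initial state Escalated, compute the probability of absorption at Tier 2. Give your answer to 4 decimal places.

Let h(s) be the probability of absorption at Tier 2 starting from transient state s. Then h(Tier 2) = 1 and h(Resolved) = 0. By first-step analysis:
h(Escalated) = 0.25·h(Escalated) + 0.29·h(Tier 3) + 0.25·0 + 0.21·1
h(Tier 3) = 0.28·h(Escalated) + 0.18·h(Tier 3) + 0.34·0 + 0.2·1
Solving: h(Escalated) = 0.4312, h(Tier 3) = 0.3912.
Starting from Escalated, the probability is 0.4312.

0.4312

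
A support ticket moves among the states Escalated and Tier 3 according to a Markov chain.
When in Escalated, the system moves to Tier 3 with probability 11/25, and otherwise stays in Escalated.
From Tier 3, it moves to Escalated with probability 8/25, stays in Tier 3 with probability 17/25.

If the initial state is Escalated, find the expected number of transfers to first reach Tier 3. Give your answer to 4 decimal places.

Let t(s) be the expected number of transfers to first reach Tier 3 from state s, with t(Tier 3) = 0. Conditioning on the first transfer:
t(Escalated) = 1 + 0.56·t(Escalated)
Solving: t(Escalated) = 2.2727.
Expected transfers from Escalated to Tier 3: 2.2727.

2.2727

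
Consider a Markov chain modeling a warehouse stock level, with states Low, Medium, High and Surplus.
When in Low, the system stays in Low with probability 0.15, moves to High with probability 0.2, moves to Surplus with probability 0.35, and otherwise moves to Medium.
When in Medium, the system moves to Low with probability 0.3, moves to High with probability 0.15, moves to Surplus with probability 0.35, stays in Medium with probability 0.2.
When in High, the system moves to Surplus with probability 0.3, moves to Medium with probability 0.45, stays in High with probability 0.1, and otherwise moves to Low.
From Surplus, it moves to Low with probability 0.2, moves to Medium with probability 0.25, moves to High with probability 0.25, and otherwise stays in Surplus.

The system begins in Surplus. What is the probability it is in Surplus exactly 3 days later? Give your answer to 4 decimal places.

0.3250

Propagate the distribution vector 3 days from Surplus.
After 0 days: (0.0000, 0.0000, 0.0000, 1.0000)
After 1 day: (0.2000, 0.2500, 0.2500, 0.3000)
After 2 days: (0.2025, 0.2975, 0.1775, 0.3225)
After 3 days: (0.2108, 0.2808, 0.1835, 0.3250)
P(in Surplus after 3 days) = 0.3250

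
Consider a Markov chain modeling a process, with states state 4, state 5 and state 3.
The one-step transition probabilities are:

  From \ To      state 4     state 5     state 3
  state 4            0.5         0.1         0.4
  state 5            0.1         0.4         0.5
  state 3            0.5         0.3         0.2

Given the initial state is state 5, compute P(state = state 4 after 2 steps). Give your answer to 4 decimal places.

0.3400

Sum over the intermediate state after 1 step:
P = P(state 5→state 4)·P(state 4→state 4) + P(state 5→state 5)·P(state 5→state 4) + P(state 5→state 3)·P(state 3→state 4)
  = 0.1×0.5 + 0.4×0.1 + 0.5×0.5
  = 0.0500 + 0.0400 + 0.2500 = 0.3400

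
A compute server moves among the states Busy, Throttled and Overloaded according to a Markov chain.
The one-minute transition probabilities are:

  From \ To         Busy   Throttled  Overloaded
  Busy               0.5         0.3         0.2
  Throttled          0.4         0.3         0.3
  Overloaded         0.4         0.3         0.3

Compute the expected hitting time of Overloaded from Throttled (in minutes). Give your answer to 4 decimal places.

Let t(s) be the expected number of minutes to first reach Overloaded from state s, with t(Overloaded) = 0. Conditioning on the first minute:
t(Busy) = 1 + 0.5·t(Busy) + 0.3·t(Throttled)
t(Throttled) = 1 + 0.4·t(Busy) + 0.3·t(Throttled)
Solving: t(Busy) = 4.3478, t(Throttled) = 3.9130.
Expected minutes from Throttled to Overloaded: 3.9130.

3.9130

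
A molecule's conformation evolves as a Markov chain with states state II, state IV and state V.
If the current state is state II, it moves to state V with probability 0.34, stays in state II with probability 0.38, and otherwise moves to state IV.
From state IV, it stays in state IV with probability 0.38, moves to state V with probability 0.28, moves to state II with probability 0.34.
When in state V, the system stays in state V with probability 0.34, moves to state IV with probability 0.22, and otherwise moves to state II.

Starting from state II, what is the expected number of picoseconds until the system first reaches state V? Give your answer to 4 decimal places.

Let t(s) be the expected number of picoseconds to first reach state V from state s, with t(state V) = 0. Conditioning on the first picosecond:
t(state II) = 1 + 0.38·t(state II) + 0.28·t(state IV)
t(state IV) = 1 + 0.34·t(state II) + 0.38·t(state IV)
Solving: t(state II) = 3.1120, t(state IV) = 3.3195.
Expected picoseconds from state II to state V: 3.1120.

3.1120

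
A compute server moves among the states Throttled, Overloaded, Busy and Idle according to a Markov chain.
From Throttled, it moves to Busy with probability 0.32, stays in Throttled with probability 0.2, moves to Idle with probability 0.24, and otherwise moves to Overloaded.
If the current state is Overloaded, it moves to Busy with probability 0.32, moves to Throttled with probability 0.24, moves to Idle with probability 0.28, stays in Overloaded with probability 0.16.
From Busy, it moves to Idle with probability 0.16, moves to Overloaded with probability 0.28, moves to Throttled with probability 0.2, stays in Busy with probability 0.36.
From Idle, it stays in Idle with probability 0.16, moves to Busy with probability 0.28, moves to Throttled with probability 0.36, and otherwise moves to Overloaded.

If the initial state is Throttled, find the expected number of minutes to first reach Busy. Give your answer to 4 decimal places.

3.2176

Let t(s) be the expected number of minutes to first reach Busy from state s, with t(Busy) = 0. Conditioning on the first minute:
t(Throttled) = 1 + 0.2·t(Throttled) + 0.24·t(Overloaded) + 0.24·t(Idle)
t(Overloaded) = 1 + 0.24·t(Throttled) + 0.16·t(Overloaded) + 0.28·t(Idle)
t(Idle) = 1 + 0.36·t(Throttled) + 0.2·t(Overloaded) + 0.16·t(Idle)
Solving: t(Throttled) = 3.2176, t(Overloaded) = 3.2220, t(Idle) = 3.3366.
Expected minutes from Throttled to Busy: 3.2176.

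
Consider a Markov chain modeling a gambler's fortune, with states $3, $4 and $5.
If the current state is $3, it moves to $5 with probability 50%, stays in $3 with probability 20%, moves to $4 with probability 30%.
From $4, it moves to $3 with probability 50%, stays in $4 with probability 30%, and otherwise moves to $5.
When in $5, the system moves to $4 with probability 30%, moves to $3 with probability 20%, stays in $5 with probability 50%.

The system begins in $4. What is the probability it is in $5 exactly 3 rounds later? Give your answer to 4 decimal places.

0.4100

Propagate the distribution vector 3 rounds from $4.
After 0 rounds: (0.0000, 1.0000, 0.0000)
After 1 round: (0.5000, 0.3000, 0.2000)
After 2 rounds: (0.2900, 0.3000, 0.4100)
After 3 rounds: (0.2900, 0.3000, 0.4100)
P(in $5 after 3 rounds) = 0.4100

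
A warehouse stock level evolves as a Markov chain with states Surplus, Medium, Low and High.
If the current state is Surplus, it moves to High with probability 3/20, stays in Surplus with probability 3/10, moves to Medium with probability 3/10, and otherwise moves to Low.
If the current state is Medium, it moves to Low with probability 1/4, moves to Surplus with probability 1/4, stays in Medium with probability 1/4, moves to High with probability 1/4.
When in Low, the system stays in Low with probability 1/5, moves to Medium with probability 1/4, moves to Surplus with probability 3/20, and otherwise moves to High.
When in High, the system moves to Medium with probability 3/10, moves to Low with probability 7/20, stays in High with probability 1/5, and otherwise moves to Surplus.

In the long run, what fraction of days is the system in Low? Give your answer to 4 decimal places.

0.2624

Let the stationary distribution be π with π = πP and π_1 + π_2 + π_3 + π_4 = 1.
π_1 = 0.3·π_1 + 0.25·π_2 + 0.15·π_3 + 0.15·π_4
π_2 = 0.3·π_1 + 0.25·π_2 + 0.25·π_3 + 0.3·π_4
π_3 = 0.25·π_1 + 0.25·π_2 + 0.2·π_3 + 0.35·π_4
Solving with the normalization constraint gives π = (0.2086, 0.2732, 0.2624, 0.2557).
So the stationary probability of Low is 0.2624.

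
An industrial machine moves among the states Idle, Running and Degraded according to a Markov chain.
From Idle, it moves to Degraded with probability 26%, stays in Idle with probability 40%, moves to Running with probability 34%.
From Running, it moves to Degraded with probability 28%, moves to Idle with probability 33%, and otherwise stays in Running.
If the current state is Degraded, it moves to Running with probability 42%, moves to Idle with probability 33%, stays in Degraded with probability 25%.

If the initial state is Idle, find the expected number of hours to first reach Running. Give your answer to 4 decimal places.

Let t(s) be the expected number of hours to first reach Running from state s, with t(Running) = 0. Conditioning on the first hour:
t(Idle) = 1 + 0.4·t(Idle) + 0.26·t(Degraded)
t(Degraded) = 1 + 0.33·t(Idle) + 0.25·t(Degraded)
Solving: t(Idle) = 2.7732, t(Degraded) = 2.5535.
Expected hours from Idle to Running: 2.7732.

2.7732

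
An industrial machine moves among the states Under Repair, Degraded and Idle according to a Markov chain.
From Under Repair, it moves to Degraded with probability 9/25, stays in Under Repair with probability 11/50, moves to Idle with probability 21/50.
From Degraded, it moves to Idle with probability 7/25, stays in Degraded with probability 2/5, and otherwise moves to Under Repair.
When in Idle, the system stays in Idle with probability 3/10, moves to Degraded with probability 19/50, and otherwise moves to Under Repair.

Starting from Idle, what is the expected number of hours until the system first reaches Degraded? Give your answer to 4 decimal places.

2.6725

Let t(s) be the expected number of hours to first reach Degraded from state s, with t(Degraded) = 0. Conditioning on the first hour:
t(Under Repair) = 1 + 0.22·t(Under Repair) + 0.42·t(Idle)
t(Idle) = 1 + 0.32·t(Under Repair) + 0.3·t(Idle)
Solving: t(Under Repair) = 2.7211, t(Idle) = 2.6725.
Expected hours from Idle to Degraded: 2.6725.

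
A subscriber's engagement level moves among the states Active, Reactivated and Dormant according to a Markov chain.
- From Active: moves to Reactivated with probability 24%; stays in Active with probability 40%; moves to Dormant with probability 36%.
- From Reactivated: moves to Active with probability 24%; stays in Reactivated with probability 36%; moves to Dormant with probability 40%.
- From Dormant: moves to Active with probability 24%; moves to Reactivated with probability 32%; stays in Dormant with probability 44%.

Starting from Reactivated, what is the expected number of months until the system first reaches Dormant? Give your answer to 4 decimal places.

2.5735

Let t(s) be the expected number of months to first reach Dormant from state s, with t(Dormant) = 0. Conditioning on the first month:
t(Active) = 1 + 0.4·t(Active) + 0.24·t(Reactivated)
t(Reactivated) = 1 + 0.24·t(Active) + 0.36·t(Reactivated)
Solving: t(Active) = 2.6961, t(Reactivated) = 2.5735.
Expected months from Reactivated to Dormant: 2.5735.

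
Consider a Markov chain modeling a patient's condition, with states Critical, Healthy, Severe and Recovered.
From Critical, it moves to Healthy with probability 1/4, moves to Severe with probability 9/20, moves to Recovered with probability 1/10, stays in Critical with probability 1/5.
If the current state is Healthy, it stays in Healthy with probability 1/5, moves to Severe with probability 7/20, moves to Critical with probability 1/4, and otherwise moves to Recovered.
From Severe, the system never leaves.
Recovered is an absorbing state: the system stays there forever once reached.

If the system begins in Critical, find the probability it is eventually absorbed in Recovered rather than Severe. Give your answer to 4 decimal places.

0.2251

Let h(s) be the probability of absorption at Recovered starting from transient state s. Then h(Recovered) = 1 and h(Severe) = 0. By first-step analysis:
h(Critical) = 0.2·h(Critical) + 0.25·h(Healthy) + 0.45·0 + 0.1·1
h(Healthy) = 0.25·h(Critical) + 0.2·h(Healthy) + 0.35·0 + 0.2·1
Solving: h(Critical) = 0.2251, h(Healthy) = 0.3203.
Starting from Critical, the probability is 0.2251.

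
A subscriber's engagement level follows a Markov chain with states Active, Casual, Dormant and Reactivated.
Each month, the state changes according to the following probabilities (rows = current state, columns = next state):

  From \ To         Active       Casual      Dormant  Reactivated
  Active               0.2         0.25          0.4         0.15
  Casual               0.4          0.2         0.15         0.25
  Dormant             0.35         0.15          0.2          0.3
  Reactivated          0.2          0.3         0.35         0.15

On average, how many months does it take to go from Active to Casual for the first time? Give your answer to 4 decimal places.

Let t(s) be the expected number of months to first reach Casual from state s, with t(Casual) = 0. Conditioning on the first month:
t(Active) = 1 + 0.2·t(Active) + 0.4·t(Dormant) + 0.15·t(Reactivated)
t(Dormant) = 1 + 0.35·t(Active) + 0.2·t(Dormant) + 0.3·t(Reactivated)
t(Reactivated) = 1 + 0.2·t(Active) + 0.35·t(Dormant) + 0.15·t(Reactivated)
Solving: t(Active) = 4.3969, t(Dormant) = 4.7337, t(Reactivated) = 4.1602.
Expected months from Active to Casual: 4.3969.

4.3969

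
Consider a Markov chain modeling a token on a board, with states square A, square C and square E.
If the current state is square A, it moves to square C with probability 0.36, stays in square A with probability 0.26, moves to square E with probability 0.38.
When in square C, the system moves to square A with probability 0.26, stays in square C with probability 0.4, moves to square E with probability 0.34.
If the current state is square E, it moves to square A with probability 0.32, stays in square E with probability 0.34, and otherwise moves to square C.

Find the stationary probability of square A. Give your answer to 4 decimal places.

Let the stationary distribution be π with π = πP and π_1 + π_2 + π_3 = 1.
π_1 = 0.26·π_1 + 0.26·π_2 + 0.32·π_3
π_2 = 0.36·π_1 + 0.4·π_2 + 0.34·π_3
Solving with the normalization constraint gives π = (0.2811, 0.3677, 0.3512).
So the stationary probability of square A is 0.2811.

0.2811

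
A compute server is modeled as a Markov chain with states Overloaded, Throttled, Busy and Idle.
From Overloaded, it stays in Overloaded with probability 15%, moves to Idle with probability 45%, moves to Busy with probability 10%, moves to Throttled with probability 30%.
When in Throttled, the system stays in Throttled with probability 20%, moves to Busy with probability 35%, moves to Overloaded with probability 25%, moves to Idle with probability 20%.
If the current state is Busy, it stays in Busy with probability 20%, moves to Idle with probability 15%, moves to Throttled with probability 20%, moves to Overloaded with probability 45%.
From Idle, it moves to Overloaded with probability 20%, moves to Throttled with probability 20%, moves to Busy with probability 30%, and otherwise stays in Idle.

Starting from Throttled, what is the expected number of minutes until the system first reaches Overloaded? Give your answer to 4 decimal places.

3.3468

Let t(s) be the expected number of minutes to first reach Overloaded from state s, with t(Overloaded) = 0. Conditioning on the first minute:
t(Throttled) = 1 + 0.2·t(Throttled) + 0.35·t(Busy) + 0.2·t(Idle)
t(Busy) = 1 + 0.2·t(Throttled) + 0.2·t(Busy) + 0.15·t(Idle)
t(Idle) = 1 + 0.2·t(Throttled) + 0.3·t(Busy) + 0.3·t(Idle)
Solving: t(Throttled) = 3.3468, t(Busy) = 2.7553, t(Idle) = 3.5656.
Expected minutes from Throttled to Overloaded: 3.3468.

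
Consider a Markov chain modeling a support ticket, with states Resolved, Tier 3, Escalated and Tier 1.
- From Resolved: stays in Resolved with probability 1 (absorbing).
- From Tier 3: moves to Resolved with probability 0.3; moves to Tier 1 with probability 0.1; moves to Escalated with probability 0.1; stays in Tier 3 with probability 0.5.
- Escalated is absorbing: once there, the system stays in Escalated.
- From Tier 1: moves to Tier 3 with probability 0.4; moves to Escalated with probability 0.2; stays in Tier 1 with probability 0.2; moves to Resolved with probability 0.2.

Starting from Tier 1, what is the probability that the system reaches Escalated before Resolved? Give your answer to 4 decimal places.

Let h(s) be the probability of absorption at Escalated starting from transient state s. Then h(Escalated) = 1 and h(Resolved) = 0. By first-step analysis:
h(Tier 3) = 0.3·0 + 0.5·h(Tier 3) + 0.1·1 + 0.1·h(Tier 1)
h(Tier 1) = 0.2·0 + 0.4·h(Tier 3) + 0.2·1 + 0.2·h(Tier 1)
Solving: h(Tier 3) = 0.2778, h(Tier 1) = 0.3889.
Starting from Tier 1, the probability is 0.3889.

0.3889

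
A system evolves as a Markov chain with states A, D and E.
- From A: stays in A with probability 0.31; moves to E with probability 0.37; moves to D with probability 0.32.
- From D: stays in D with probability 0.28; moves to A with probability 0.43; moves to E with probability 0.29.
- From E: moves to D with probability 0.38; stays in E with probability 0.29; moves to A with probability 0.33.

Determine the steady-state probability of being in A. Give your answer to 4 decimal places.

0.3555

Let the stationary distribution be π with π = πP and π_1 + π_2 + π_3 = 1.
π_1 = 0.31·π_1 + 0.43·π_2 + 0.33·π_3
π_2 = 0.32·π_1 + 0.28·π_2 + 0.38·π_3
Solving with the normalization constraint gives π = (0.3555, 0.3261, 0.3184).
So the stationary probability of A is 0.3555.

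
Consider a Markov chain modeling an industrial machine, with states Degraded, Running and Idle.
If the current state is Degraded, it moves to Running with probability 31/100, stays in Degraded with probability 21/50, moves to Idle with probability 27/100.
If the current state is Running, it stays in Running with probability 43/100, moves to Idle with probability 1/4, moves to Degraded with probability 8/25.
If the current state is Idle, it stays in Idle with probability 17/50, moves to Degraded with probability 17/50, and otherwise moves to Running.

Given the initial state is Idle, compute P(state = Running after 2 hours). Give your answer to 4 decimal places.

Sum over the intermediate state after 1 hour:
P = P(Idle→Degraded)·P(Degraded→Running) + P(Idle→Running)·P(Running→Running) + P(Idle→Idle)·P(Idle→Running)
  = 0.34×0.31 + 0.32×0.43 + 0.34×0.32
  = 0.1054 + 0.1376 + 0.1088 = 0.3518

0.3518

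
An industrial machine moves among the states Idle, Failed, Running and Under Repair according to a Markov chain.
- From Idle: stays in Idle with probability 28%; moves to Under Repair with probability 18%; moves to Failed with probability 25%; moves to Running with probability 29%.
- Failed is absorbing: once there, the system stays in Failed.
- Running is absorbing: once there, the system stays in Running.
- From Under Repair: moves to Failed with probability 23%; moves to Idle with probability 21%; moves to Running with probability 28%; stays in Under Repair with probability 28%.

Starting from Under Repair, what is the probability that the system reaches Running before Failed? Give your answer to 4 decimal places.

0.5462

Let h(s) be the probability of absorption at Running starting from transient state s. Then h(Running) = 1 and h(Failed) = 0. By first-step analysis:
h(Idle) = 0.28·h(Idle) + 0.25·0 + 0.29·1 + 0.18·h(Under Repair)
h(Under Repair) = 0.21·h(Idle) + 0.23·0 + 0.28·1 + 0.28·h(Under Repair)
Solving: h(Idle) = 0.5393, h(Under Repair) = 0.5462.
Starting from Under Repair, the probability is 0.5462.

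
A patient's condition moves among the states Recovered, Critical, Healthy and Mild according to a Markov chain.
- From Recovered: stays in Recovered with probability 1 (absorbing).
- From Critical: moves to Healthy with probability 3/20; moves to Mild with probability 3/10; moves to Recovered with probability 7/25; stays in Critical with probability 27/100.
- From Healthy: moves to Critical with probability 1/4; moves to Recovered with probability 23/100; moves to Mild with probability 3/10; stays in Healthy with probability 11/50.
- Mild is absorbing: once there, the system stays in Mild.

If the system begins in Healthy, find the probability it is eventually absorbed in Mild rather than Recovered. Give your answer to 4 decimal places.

0.5527

Let h(s) be the probability of absorption at Mild starting from transient state s. Then h(Mild) = 1 and h(Recovered) = 0. By first-step analysis:
h(Critical) = 0.28·0 + 0.27·h(Critical) + 0.15·h(Healthy) + 0.3·1
h(Healthy) = 0.23·0 + 0.25·h(Critical) + 0.22·h(Healthy) + 0.3·1
Solving: h(Critical) = 0.5245, h(Healthy) = 0.5527.
Starting from Healthy, the probability is 0.5527.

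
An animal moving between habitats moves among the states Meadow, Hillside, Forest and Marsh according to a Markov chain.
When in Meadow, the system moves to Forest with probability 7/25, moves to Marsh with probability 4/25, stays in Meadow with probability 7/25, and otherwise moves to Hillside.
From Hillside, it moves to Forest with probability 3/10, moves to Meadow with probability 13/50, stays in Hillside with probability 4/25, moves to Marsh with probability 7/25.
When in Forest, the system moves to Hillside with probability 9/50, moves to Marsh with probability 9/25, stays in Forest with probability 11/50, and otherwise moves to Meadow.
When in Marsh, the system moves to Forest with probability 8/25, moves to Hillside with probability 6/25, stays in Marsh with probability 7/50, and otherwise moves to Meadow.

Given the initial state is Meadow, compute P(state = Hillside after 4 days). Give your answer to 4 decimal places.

Propagate the distribution vector 4 days from Meadow.
After 0 days: (1.0000, 0.0000, 0.0000, 0.0000)
After 1 day: (0.2800, 0.2800, 0.2800, 0.1600)
After 2 days: (0.2664, 0.2120, 0.2752, 0.2464)
After 3 days: (0.2697, 0.2172, 0.2776, 0.2356)
After 4 days: (0.2693, 0.2168, 0.2771, 0.2369)
P(in Hillside after 4 days) = 0.2168

0.2168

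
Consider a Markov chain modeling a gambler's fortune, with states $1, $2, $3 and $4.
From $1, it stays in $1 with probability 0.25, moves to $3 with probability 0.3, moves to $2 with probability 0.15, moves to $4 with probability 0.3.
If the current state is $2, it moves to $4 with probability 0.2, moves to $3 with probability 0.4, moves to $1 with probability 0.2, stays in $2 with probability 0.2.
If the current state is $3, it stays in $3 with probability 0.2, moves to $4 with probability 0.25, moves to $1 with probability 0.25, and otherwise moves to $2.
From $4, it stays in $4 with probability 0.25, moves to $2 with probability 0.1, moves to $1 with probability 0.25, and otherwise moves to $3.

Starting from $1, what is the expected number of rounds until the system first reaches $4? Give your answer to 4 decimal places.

Let t(s) be the expected number of rounds to first reach $4 from state s, with t($4) = 0. Conditioning on the first round:
t($1) = 1 + 0.25·t($1) + 0.15·t($2) + 0.3·t($3)
t($2) = 1 + 0.2·t($1) + 0.2·t($2) + 0.4·t($3)
t($3) = 1 + 0.25·t($1) + 0.3·t($2) + 0.2·t($3)
Solving: t($1) = 3.7729, t($2) = 4.1941, t($3) = 4.0018.
Expected rounds from $1 to $4: 3.7729.

3.7729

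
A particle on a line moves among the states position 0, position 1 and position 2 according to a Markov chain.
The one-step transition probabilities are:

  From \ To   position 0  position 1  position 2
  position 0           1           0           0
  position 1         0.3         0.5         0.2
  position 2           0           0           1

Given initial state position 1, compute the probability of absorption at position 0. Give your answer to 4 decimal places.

0.6000

Let h(s) be the probability of absorption at position 0 starting from transient state s. Then h(position 0) = 1 and h(position 2) = 0. By first-step analysis:
h(position 1) = 0.3·1 + 0.5·h(position 1) + 0.2·0
Solving: h(position 1) = 0.6000.
Starting from position 1, the probability is 0.6000.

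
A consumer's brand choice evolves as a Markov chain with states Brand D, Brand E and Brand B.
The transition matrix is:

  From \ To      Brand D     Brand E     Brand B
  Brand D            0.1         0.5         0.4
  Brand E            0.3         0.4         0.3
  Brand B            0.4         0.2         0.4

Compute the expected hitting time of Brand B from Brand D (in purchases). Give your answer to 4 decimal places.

2.8205

Let t(s) be the expected number of purchases to first reach Brand B from state s, with t(Brand B) = 0. Conditioning on the first purchase:
t(Brand D) = 1 + 0.1·t(Brand D) + 0.5·t(Brand E)
t(Brand E) = 1 + 0.3·t(Brand D) + 0.4·t(Brand E)
Solving: t(Brand D) = 2.8205, t(Brand E) = 3.0769.
Expected purchases from Brand D to Brand B: 2.8205.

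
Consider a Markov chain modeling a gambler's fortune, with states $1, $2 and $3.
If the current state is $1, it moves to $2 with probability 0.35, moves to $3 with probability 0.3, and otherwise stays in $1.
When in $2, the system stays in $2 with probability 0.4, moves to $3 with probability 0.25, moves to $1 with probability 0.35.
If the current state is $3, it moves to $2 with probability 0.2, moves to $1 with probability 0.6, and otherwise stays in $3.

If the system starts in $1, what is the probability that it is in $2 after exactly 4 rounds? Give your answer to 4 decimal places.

0.3276

Propagate the distribution vector 4 rounds from $1.
After 0 rounds: (1.0000, 0.0000, 0.0000)
After 1 round: (0.3500, 0.3500, 0.3000)
After 2 rounds: (0.4250, 0.3225, 0.2525)
After 3 rounds: (0.4131, 0.3283, 0.2586)
After 4 rounds: (0.4147, 0.3276, 0.2577)
P(in $2 after 4 rounds) = 0.3276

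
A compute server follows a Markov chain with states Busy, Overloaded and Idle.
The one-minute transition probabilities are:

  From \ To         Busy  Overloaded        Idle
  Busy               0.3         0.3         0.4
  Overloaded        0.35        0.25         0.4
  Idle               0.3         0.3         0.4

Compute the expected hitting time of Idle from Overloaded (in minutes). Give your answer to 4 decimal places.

Let t(s) be the expected number of minutes to first reach Idle from state s, with t(Idle) = 0. Conditioning on the first minute:
t(Busy) = 1 + 0.3·t(Busy) + 0.3·t(Overloaded)
t(Overloaded) = 1 + 0.35·t(Busy) + 0.25·t(Overloaded)
Solving: t(Busy) = 2.5000, t(Overloaded) = 2.5000.
Expected minutes from Overloaded to Idle: 2.5000.

2.5000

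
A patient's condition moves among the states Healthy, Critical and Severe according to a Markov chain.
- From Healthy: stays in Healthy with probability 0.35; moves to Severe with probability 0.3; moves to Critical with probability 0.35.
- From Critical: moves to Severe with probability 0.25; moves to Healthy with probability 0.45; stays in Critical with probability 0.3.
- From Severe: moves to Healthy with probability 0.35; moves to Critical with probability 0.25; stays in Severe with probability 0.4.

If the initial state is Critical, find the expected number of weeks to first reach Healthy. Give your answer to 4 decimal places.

Let t(s) be the expected number of weeks to first reach Healthy from state s, with t(Healthy) = 0. Conditioning on the first week:
t(Critical) = 1 + 0.3·t(Critical) + 0.25·t(Severe)
t(Severe) = 1 + 0.25·t(Critical) + 0.4·t(Severe)
Solving: t(Critical) = 2.3776, t(Severe) = 2.6573.
Expected weeks from Critical to Healthy: 2.3776.

2.3776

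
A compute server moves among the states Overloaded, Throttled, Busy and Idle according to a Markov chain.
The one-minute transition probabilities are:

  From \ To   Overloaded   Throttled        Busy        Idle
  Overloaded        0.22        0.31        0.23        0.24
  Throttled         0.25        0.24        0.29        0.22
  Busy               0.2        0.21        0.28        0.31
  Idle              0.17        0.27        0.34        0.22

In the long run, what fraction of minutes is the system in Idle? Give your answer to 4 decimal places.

0.2500

Let the stationary distribution be π with π = πP and π_1 + π_2 + π_3 + π_4 = 1.
π_1 = 0.22·π_1 + 0.25·π_2 + 0.2·π_3 + 0.17·π_4
π_2 = 0.31·π_1 + 0.24·π_2 + 0.21·π_3 + 0.27·π_4
π_3 = 0.23·π_1 + 0.29·π_2 + 0.28·π_3 + 0.34·π_4
Solving with the normalization constraint gives π = (0.2094, 0.2535, 0.2871, 0.2500).
So the stationary probability of Idle is 0.2500.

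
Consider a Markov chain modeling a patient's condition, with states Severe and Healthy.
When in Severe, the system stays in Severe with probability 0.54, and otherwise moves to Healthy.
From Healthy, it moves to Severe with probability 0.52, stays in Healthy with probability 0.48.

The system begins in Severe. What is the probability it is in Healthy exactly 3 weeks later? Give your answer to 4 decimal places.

Propagate the distribution vector 3 weeks from Severe.
After 0 weeks: (1.0000, 0.0000)
After 1 week: (0.5400, 0.4600)
After 2 weeks: (0.5308, 0.4692)
After 3 weeks: (0.5306, 0.4694)
P(in Healthy after 3 weeks) = 0.4694

0.4694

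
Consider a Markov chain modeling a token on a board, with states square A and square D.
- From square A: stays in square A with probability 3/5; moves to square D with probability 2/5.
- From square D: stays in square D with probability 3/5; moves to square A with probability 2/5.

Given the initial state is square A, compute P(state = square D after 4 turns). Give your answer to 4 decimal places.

0.4992

Propagate the distribution vector 4 turns from square A.
After 0 turns: (1.0000, 0.0000)
After 1 turn: (0.6000, 0.4000)
After 2 turns: (0.5200, 0.4800)
After 3 turns: (0.5040, 0.4960)
After 4 turns: (0.5008, 0.4992)
P(in square D after 4 turns) = 0.4992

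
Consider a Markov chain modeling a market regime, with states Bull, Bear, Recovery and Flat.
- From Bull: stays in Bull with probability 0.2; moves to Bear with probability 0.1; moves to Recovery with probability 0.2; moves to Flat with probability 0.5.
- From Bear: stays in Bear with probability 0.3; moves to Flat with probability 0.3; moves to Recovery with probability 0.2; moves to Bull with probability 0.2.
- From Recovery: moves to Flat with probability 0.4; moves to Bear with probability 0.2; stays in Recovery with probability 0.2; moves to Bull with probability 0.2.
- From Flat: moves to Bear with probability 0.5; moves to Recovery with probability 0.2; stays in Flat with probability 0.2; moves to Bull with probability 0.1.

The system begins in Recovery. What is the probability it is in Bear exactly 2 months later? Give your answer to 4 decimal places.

Propagate the distribution vector 2 months from Recovery.
After 0 months: (0.0000, 0.0000, 1.0000, 0.0000)
After 1 month: (0.2000, 0.2000, 0.2000, 0.4000)
After 2 months: (0.1600, 0.3200, 0.2000, 0.3200)
P(in Bear after 2 months) = 0.3200

0.3200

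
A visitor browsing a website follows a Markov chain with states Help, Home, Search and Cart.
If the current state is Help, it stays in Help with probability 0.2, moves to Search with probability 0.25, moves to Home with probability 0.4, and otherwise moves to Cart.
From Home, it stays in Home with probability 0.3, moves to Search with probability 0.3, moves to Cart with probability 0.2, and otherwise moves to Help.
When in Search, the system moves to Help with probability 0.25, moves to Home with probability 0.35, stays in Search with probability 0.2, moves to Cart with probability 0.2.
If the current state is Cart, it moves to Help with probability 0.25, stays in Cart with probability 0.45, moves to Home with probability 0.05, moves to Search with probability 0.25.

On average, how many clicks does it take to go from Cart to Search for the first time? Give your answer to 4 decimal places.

Let t(s) be the expected number of clicks to first reach Search from state s, with t(Search) = 0. Conditioning on the first click:
t(Help) = 1 + 0.2·t(Help) + 0.4·t(Home) + 0.15·t(Cart)
t(Home) = 1 + 0.2·t(Help) + 0.3·t(Home) + 0.2·t(Cart)
t(Cart) = 1 + 0.25·t(Help) + 0.05·t(Home) + 0.45·t(Cart)
Solving: t(Help) = 3.7815, t(Home) = 3.6134, t(Cart) = 3.8655.
Expected clicks from Cart to Search: 3.8655.

3.8655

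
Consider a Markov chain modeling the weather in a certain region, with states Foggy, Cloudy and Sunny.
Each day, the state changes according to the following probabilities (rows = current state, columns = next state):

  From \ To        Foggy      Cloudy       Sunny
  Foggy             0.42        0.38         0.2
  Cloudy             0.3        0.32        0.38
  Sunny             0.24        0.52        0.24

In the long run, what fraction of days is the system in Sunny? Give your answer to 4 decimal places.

0.2825

Let the stationary distribution be π with π = πP and π_1 + π_2 + π_3 = 1.
π_1 = 0.42·π_1 + 0.3·π_2 + 0.24·π_3
π_2 = 0.38·π_1 + 0.32·π_2 + 0.52·π_3
Solving with the normalization constraint gives π = (0.3216, 0.3958, 0.2825).
So the stationary probability of Sunny is 0.2825.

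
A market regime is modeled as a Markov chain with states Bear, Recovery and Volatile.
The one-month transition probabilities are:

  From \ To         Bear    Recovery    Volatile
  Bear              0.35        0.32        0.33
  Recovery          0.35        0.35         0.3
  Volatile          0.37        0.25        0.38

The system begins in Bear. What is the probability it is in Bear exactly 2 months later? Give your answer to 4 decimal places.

0.3566

Sum over the intermediate state after 1 month:
P = P(Bear→Bear)·P(Bear→Bear) + P(Bear→Recovery)·P(Recovery→Bear) + P(Bear→Volatile)·P(Volatile→Bear)
  = 0.35×0.35 + 0.32×0.35 + 0.33×0.37
  = 0.1225 + 0.1120 + 0.1221 = 0.3566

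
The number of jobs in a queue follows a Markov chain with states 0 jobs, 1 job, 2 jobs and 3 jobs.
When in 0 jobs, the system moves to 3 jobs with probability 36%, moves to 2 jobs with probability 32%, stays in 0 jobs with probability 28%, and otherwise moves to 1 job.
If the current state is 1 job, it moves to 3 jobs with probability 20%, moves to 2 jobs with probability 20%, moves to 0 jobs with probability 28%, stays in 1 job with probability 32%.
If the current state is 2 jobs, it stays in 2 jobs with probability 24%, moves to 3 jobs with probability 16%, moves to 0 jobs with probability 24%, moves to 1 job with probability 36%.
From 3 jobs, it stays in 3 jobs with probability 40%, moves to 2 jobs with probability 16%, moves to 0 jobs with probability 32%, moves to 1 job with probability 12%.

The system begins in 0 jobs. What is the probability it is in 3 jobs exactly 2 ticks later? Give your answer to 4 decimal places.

0.3040

Propagate the distribution vector 2 ticks from 0 jobs.
After 0 ticks: (1.0000, 0.0000, 0.0000, 0.0000)
After 1 tick: (0.2800, 0.0400, 0.3200, 0.3600)
After 2 ticks: (0.2816, 0.1824, 0.2320, 0.3040)
P(in 3 jobs after 2 ticks) = 0.3040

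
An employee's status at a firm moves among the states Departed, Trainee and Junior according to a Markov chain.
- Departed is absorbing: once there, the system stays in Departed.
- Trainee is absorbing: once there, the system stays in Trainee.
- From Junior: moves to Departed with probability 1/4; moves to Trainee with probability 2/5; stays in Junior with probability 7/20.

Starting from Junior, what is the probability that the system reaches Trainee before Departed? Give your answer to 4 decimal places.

Let h(s) be the probability of absorption at Trainee starting from transient state s. Then h(Trainee) = 1 and h(Departed) = 0. By first-step analysis:
h(Junior) = 0.25·0 + 0.4·1 + 0.35·h(Junior)
Solving: h(Junior) = 0.6154.
Starting from Junior, the probability is 0.6154.

0.6154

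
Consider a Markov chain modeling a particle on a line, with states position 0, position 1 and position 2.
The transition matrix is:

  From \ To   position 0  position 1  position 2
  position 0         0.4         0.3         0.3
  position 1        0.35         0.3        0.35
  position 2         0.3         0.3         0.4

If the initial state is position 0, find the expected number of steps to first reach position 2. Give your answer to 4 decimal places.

Let t(s) be the expected number of steps to first reach position 2 from state s, with t(position 2) = 0. Conditioning on the first step:
t(position 0) = 1 + 0.4·t(position 0) + 0.3·t(position 1)
t(position 1) = 1 + 0.35·t(position 0) + 0.3·t(position 1)
Solving: t(position 0) = 3.1746, t(position 1) = 3.0159.
Expected steps from position 0 to position 2: 3.1746.

3.1746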